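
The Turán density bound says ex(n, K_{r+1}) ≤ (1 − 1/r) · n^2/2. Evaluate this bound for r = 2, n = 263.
Turán density bound = (1/2) · 263^2/2 = 69169/4 ≈ 17292.25

Turán's theorem: ex(n, K_{r+1}) is achieved by the complete r-partite Turán graph T(n, r) with parts as balanced as possible, and is at most (1 − 1/r) · n^2/2. For r = 2, n = 263: the density bound is (1/2) · 69169/2 = 69169/4 ≈ 17292.25. The integer-valued extremum is e(T(263, 2)) = 17292, which is strictly less than the density bound 69169/4 since 2 ∤ 263 (the parts of T(263, 2) cannot all be equal).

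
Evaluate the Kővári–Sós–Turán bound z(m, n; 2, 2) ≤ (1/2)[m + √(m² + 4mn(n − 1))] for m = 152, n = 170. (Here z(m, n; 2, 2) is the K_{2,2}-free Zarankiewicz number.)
z(152, 170; 2, 2) ≤ (1/2)[152 + √(152² + 4·152·170·169)] = (1/2)[152 + √17490944] = 2167.1088

Kővári–Sós–Turán: let r_1, ..., r_152 be the row sums and z = Σ r_i the total number of 1s. Each pair of columns can share at most one row with both entries 1 (else a 2×2 all-ones block appears), so Σ_i C(r_i, 2) ≤ C(170, 2) = 14365. By convexity Σ_i C(r_i, 2) ≥ 152·C(z/152, 2) = z(z − 152)/(2·152), giving z² − 152z − 152·170·169 ≤ 0 and hence z ≤ (1/2)[152 + √(23104 + 4·4366960)] = (1/2)[152 + √17490944] ≈ (1/2)(152 + 4182.2176) = 2167.1088.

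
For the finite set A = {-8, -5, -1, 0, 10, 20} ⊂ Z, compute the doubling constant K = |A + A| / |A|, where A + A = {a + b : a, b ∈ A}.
K = |A + A| / |A| = 20/6 = 10/3

Enumerate A + A = {a + b : a, b ∈ A}. With |A| = 6, there are |A|^2 = 36 ordered sum pairs; collecting distinct values, A + A = {-16, -13, -10, -9, -8, -6, -5, -2, -1, 0, 2, 5, 9, 10, 12, 15, 19, 20, 30, 40}, so |A + A| = 20. Thus K = 20/6 = 10/3. For comparison, the minimum possible |A + A| over all 6-element sets is 2·6 − 1 = 11 (so min K = 11/6), attained only by arithmetic progressions.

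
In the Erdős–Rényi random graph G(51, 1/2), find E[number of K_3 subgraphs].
E[# K_3] = C(51, 3) · (1/2)^C(3, 2) = 20825 / 2^3 = 2603.125

For each 3-subset S of vertices (there are C(51, 3) = 20825 such S), let X_S = 1 if S induces a K_3 (all C(3, 2) = 3 edges present). Then P(X_S = 1) = (1/2)^3 = 1/8. By linearity of expectation, E[# K_3] = C(51, 3) · (1/2)^3 = 20825 / 8 = 2603.125.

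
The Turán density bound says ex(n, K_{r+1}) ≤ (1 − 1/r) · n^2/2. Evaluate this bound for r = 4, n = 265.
Turán density bound = (3/4) · 265^2/2 = 210675/8 ≈ 26334.375

Turán's theorem: ex(n, K_{r+1}) is achieved by the complete r-partite Turán graph T(n, r) with parts as balanced as possible, and is at most (1 − 1/r) · n^2/2. For r = 4, n = 265: the density bound is (3/4) · 70225/2 = 210675/8 ≈ 26334.375. The integer-valued extremum is e(T(265, 4)) = 26334, which is strictly less than the density bound 210675/8 since 4 ∤ 265 (the parts of T(265, 4) cannot all be equal).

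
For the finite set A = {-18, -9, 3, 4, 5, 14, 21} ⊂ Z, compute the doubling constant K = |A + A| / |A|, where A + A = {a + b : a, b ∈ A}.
K = |A + A| / |A| = 26/7

Enumerate A + A = {a + b : a, b ∈ A}. With |A| = 7, there are |A|^2 = 49 ordered sum pairs; collecting distinct values, A + A = {-36, -27, -18, -15, -14, -13, -6, -5, -4, 3, 5, 6, 7, 8, 9, 10, 12, 17, 18, 19, 24, 25, 26, 28, 35, 42}, so |A + A| = 26. Thus K = 26/7. For comparison, the minimum possible |A + A| over all 7-element sets is 2·7 − 1 = 13 (so min K = 13/7), attained only by arithmetic progressions.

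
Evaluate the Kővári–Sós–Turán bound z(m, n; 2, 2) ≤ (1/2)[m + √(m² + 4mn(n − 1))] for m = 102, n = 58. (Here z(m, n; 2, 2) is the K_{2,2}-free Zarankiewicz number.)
z(102, 58; 2, 2) ≤ (1/2)[102 + √(102² + 4·102·58·57)] = (1/2)[102 + √1359252] = 633.9348

Kővári–Sós–Turán: let r_1, ..., r_102 be the row sums and z = Σ r_i the total number of 1s. Each pair of columns can share at most one row with both entries 1 (else a 2×2 all-ones block appears), so Σ_i C(r_i, 2) ≤ C(58, 2) = 1653. By convexity Σ_i C(r_i, 2) ≥ 102·C(z/102, 2) = z(z − 102)/(2·102), giving z² − 102z − 102·58·57 ≤ 0 and hence z ≤ (1/2)[102 + √(10404 + 4·337212)] = (1/2)[102 + √1359252] ≈ (1/2)(102 + 1165.8696) = 633.9348.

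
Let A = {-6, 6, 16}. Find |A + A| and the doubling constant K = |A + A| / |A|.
K = |A + A| / |A| = 6/3 = 2

Enumerate A + A = {a + b : a, b ∈ A}. With |A| = 3, there are |A|^2 = 9 ordered sum pairs; collecting distinct values, A + A = {-12, 0, 10, 12, 22, 32}, so |A + A| = 6. Thus K = 6/3 = 2. For comparison, the minimum possible |A + A| over all 3-element sets is 2·3 − 1 = 5 (so min K = 5/3), attained only by arithmetic progressions.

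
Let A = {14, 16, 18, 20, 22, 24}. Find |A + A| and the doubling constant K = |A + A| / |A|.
K = |A + A| / |A| = 11/6

Enumerate A + A = {a + b : a, b ∈ A}. With |A| = 6, there are |A|^2 = 36 ordered sum pairs; collecting distinct values, A + A = {28, 30, 32, 34, 36, 38, 40, 42, 44, 46, 48}, so |A + A| = 11. Thus K = 11/6. Here |A + A| = 2|A| − 1 = 11, the minimum possible — so K = 11/6 is minimal, which holds iff A is an arithmetic progression.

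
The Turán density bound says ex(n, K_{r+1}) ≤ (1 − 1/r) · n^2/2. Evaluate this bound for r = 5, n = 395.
Turán density bound = (4/5) · 395^2/2 = 62410

Turán's theorem: ex(n, K_{r+1}) is achieved by the complete r-partite Turán graph T(n, r) with parts as balanced as possible, and is at most (1 − 1/r) · n^2/2. For r = 5, n = 395: the density bound is (4/5) · 156025/2 = 62410. Since 5 ∣ 395, the Turán graph T(395, 5) has parts of equal size 79, and its edge count e(T(395, 5)) = 62410 attains the density bound exactly.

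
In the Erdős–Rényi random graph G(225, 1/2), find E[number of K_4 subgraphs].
E[# K_4] = C(225, 4) · (1/2)^C(4, 2) = 103962600 / 2^6 = 12995325/8 = 1624415.625

For each 4-subset S of vertices (there are C(225, 4) = 103962600 such S), let X_S = 1 if S induces a K_4 (all C(4, 2) = 6 edges present). Then P(X_S = 1) = (1/2)^6 = 1/64. By linearity of expectation, E[# K_4] = C(225, 4) · (1/2)^6 = 103962600 / 64 = 12995325/8 = 1624415.625.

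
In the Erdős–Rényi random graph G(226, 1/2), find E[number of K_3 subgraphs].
E[# K_3] = C(226, 3) · (1/2)^C(3, 2) = 1898400 / 2^3 = 237300

For each 3-subset S of vertices (there are C(226, 3) = 1898400 such S), let X_S = 1 if S induces a K_3 (all C(3, 2) = 3 edges present). Then P(X_S = 1) = (1/2)^3 = 1/8. By linearity of expectation, E[# K_3] = C(226, 3) · (1/2)^3 = 1898400 / 8 = 237300.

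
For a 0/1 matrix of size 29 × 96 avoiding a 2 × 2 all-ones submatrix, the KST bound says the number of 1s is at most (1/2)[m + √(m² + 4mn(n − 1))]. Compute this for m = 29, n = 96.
z(29, 96; 2, 2) ≤ (1/2)[29 + √(29² + 4·29·96·95)] = (1/2)[29 + √1058761] = 528.9806

Kővári–Sós–Turán: let r_1, ..., r_29 be the row sums and z = Σ r_i the total number of 1s. Each pair of columns can share at most one row with both entries 1 (else a 2×2 all-ones block appears), so Σ_i C(r_i, 2) ≤ C(96, 2) = 4560. By convexity Σ_i C(r_i, 2) ≥ 29·C(z/29, 2) = z(z − 29)/(2·29), giving z² − 29z − 29·96·95 ≤ 0 and hence z ≤ (1/2)[29 + √(841 + 4·264480)] = (1/2)[29 + √1058761] ≈ (1/2)(29 + 1028.9611) = 528.9806.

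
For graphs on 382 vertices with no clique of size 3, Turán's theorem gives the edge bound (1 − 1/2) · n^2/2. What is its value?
Turán density bound = (1/2) · 382^2/2 = 36481

Turán's theorem: ex(n, K_{r+1}) is achieved by the complete r-partite Turán graph T(n, r) with parts as balanced as possible, and is at most (1 − 1/r) · n^2/2. For r = 2, n = 382: the density bound is (1/2) · 145924/2 = 36481. Since 2 ∣ 382, the Turán graph T(382, 2) has parts of equal size 191, and its edge count e(T(382, 2)) = 36481 attains the density bound exactly.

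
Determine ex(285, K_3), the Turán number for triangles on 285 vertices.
ex(285, K_3) = ⌊285^2/4⌋ = 20306

Mantel (1907): a triangle-free graph on n vertices has at most ⌊n^2/4⌋ edges, with equality for the complete bipartite graph K_{⌊n/2⌋, ⌈n/2⌉}. For n = 285: ⌊285^2/4⌋ = ⌊81225/4⌋ = 20306. The extremal graph is K_{142, 143}, which has 142·143 = 20306 edges.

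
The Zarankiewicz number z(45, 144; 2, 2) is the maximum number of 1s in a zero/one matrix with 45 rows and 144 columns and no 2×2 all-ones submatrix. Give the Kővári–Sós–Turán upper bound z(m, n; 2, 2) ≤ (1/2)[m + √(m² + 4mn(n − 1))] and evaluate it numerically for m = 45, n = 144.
z(45, 144; 2, 2) ≤ (1/2)[45 + √(45² + 4·45·144·143)] = (1/2)[45 + √3708585] = 985.3843

Kővári–Sós–Turán: let r_1, ..., r_45 be the row sums and z = Σ r_i the total number of 1s. Each pair of columns can share at most one row with both entries 1 (else a 2×2 all-ones block appears), so Σ_i C(r_i, 2) ≤ C(144, 2) = 10296. By convexity Σ_i C(r_i, 2) ≥ 45·C(z/45, 2) = z(z − 45)/(2·45), giving z² − 45z − 45·144·143 ≤ 0 and hence z ≤ (1/2)[45 + √(2025 + 4·926640)] = (1/2)[45 + √3708585] ≈ (1/2)(45 + 1925.7687) = 985.3843.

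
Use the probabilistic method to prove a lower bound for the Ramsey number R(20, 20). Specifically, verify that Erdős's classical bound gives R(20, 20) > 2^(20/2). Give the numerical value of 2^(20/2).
2^(20/2) = 1024; so R(20, 20) > 1024

Colour each edge of K_n uniformly at random with red/blue. The expected number of monochromatic K_20 is C(n, 20) · 2 · 2^(−C(20,2)). If C(n, 20) · 2^(1 − C(20,2)) < 1, then with positive probability no monochromatic K_20 exists, so R(20, 20) > n. The standard estimate C(n, 20) ≤ n^20/20! shows this inequality holds whenever n ≤ 2^(20/2) (since 20! · 2^(C(20,2) − 1) > 2^(20^2/2) ≥ n^20). Hence R(20, 20) > 2^(20/2) = 1024.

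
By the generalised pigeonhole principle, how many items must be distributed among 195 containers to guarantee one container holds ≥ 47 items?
n = (47 − 1)·195 + 1 = 8971

By the generalised pigeonhole principle, to guarantee some box contains ≥ r objects we need more than (r − 1) · k objects total. Threshold: n = (r − 1) · k + 1. With r = 47 and k = 195: n = 46 · 195 + 1 = 8970 + 1 = 8971. For n = 8970 = 46 · 195, we can put exactly 46 objects in every box, avoiding 47 in any single one — so 8971 is tight.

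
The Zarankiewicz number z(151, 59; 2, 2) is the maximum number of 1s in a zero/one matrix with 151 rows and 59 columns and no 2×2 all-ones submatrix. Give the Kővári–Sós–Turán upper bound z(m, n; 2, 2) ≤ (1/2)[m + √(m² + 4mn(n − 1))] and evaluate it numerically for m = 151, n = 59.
z(151, 59; 2, 2) ≤ (1/2)[151 + √(151² + 4·151·59·58)] = (1/2)[151 + √2089689] = 798.2878

Kővári–Sós–Turán: let r_1, ..., r_151 be the row sums and z = Σ r_i the total number of 1s. Each pair of columns can share at most one row with both entries 1 (else a 2×2 all-ones block appears), so Σ_i C(r_i, 2) ≤ C(59, 2) = 1711. By convexity Σ_i C(r_i, 2) ≥ 151·C(z/151, 2) = z(z − 151)/(2·151), giving z² − 151z − 151·59·58 ≤ 0 and hence z ≤ (1/2)[151 + √(22801 + 4·516722)] = (1/2)[151 + √2089689] ≈ (1/2)(151 + 1445.5757) = 798.2878.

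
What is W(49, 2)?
W(49, 2) = 49 + 1 = 50

A 2-term AP is any pair of integers, so a monochromatic 2-AP exists iff some colour is used at least twice. With 49 colours, the colouring i ↦ i on {1, ..., 49} uses each colour once, avoiding any monochromatic pair, so W(49, 2) > 49. For {1, ..., 50}, pigeonhole forces two integers of the same colour, which form a monochromatic 2-AP. Hence W(49, 2) = 50.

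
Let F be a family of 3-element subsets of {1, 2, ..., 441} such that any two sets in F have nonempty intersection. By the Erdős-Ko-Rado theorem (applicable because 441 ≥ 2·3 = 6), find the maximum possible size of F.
max |F| = C(440, 2) = 96580

Erdős-Ko-Rado (1961): when n ≥ 2k, max |F| = C(n−1, k−1). The bound is attained by the star {A : i ∈ A} for any fixed i ∈ [n]. Here C(441−1, 3−1) = C(440, 2) = 96580.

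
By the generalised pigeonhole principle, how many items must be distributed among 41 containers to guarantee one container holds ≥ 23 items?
n = (23 − 1)·41 + 1 = 903

By the generalised pigeonhole principle, to guarantee some box contains ≥ r objects we need more than (r − 1) · k objects total. Threshold: n = (r − 1) · k + 1. With r = 23 and k = 41: n = 22 · 41 + 1 = 902 + 1 = 903. For n = 902 = 22 · 41, we can put exactly 22 objects in every box, avoiding 23 in any single one — so 903 is tight.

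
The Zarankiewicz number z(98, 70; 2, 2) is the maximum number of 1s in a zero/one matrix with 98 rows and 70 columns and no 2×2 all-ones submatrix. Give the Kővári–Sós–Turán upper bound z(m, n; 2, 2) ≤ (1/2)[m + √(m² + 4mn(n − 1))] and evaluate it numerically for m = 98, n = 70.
z(98, 70; 2, 2) ≤ (1/2)[98 + √(98² + 4·98·70·69)] = (1/2)[98 + √1902964] = 738.7398

Kővári–Sós–Turán: let r_1, ..., r_98 be the row sums and z = Σ r_i the total number of 1s. Each pair of columns can share at most one row with both entries 1 (else a 2×2 all-ones block appears), so Σ_i C(r_i, 2) ≤ C(70, 2) = 2415. By convexity Σ_i C(r_i, 2) ≥ 98·C(z/98, 2) = z(z − 98)/(2·98), giving z² − 98z − 98·70·69 ≤ 0 and hence z ≤ (1/2)[98 + √(9604 + 4·473340)] = (1/2)[98 + √1902964] ≈ (1/2)(98 + 1379.4796) = 738.7398.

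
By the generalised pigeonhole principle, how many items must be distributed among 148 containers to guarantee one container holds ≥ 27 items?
n = (27 − 1)·148 + 1 = 3849

By the generalised pigeonhole principle, to guarantee some box contains ≥ r objects we need more than (r − 1) · k objects total. Threshold: n = (r − 1) · k + 1. With r = 27 and k = 148: n = 26 · 148 + 1 = 3848 + 1 = 3849. For n = 3848 = 26 · 148, we can put exactly 26 objects in every box, avoiding 27 in any single one — so 3849 is tight.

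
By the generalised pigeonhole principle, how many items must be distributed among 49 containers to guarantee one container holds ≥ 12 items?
n = (12 − 1)·49 + 1 = 540

By the generalised pigeonhole principle, to guarantee some box contains ≥ r objects we need more than (r − 1) · k objects total. Threshold: n = (r − 1) · k + 1. With r = 12 and k = 49: n = 11 · 49 + 1 = 539 + 1 = 540. For n = 539 = 11 · 49, we can put exactly 11 objects in every box, avoiding 12 in any single one — so 540 is tight.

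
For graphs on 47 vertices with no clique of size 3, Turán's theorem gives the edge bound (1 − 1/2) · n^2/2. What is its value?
Turán density bound = (1/2) · 47^2/2 = 2209/4 ≈ 552.25

Turán's theorem: ex(n, K_{r+1}) is achieved by the complete r-partite Turán graph T(n, r) with parts as balanced as possible, and is at most (1 − 1/r) · n^2/2. For r = 2, n = 47: the density bound is (1/2) · 2209/2 = 2209/4 ≈ 552.25. The integer-valued extremum is e(T(47, 2)) = 552, which is strictly less than the density bound 2209/4 since 2 ∤ 47 (the parts of T(47, 2) cannot all be equal).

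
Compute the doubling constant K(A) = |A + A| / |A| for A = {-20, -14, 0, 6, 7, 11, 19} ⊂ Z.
K = |A + A| / |A| = 27/7

Enumerate A + A = {a + b : a, b ∈ A}. With |A| = 7, there are |A|^2 = 49 ordered sum pairs; collecting distinct values, A + A = {-40, -34, -28, -20, -14, -13, -9, -8, -7, -3, -1, 0, 5, 6, 7, 11, 12, 13, 14, 17, 18, 19, 22, 25, 26, 30, 38}, so |A + A| = 27. Thus K = 27/7. For comparison, the minimum possible |A + A| over all 7-element sets is 2·7 − 1 = 13 (so min K = 13/7), attained only by arithmetic progressions.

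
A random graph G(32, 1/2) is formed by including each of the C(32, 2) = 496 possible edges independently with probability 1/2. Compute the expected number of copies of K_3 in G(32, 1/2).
E[# K_3] = C(32, 3) · (1/2)^C(3, 2) = 4960 / 2^3 = 620

For each 3-subset S of vertices (there are C(32, 3) = 4960 such S), let X_S = 1 if S induces a K_3 (all C(3, 2) = 3 edges present). Then P(X_S = 1) = (1/2)^3 = 1/8. By linearity of expectation, E[# K_3] = C(32, 3) · (1/2)^3 = 4960 / 8 = 620.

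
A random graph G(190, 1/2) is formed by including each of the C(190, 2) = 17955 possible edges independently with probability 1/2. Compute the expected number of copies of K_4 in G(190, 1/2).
E[# K_4] = C(190, 4) · (1/2)^C(4, 2) = 52602165 / 2^6 = 821908.828125

For each 4-subset S of vertices (there are C(190, 4) = 52602165 such S), let X_S = 1 if S induces a K_4 (all C(4, 2) = 6 edges present). Then P(X_S = 1) = (1/2)^6 = 1/64. By linearity of expectation, E[# K_4] = C(190, 4) · (1/2)^6 = 52602165 / 64 = 821908.828125.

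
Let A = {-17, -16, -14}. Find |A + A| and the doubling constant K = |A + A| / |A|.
K = |A + A| / |A| = 6/3 = 2

Enumerate A + A = {a + b : a, b ∈ A}. With |A| = 3, there are |A|^2 = 9 ordered sum pairs; collecting distinct values, A + A = {-34, -33, -32, -31, -30, -28}, so |A + A| = 6. Thus K = 6/3 = 2. For comparison, the minimum possible |A + A| over all 3-element sets is 2·3 − 1 = 5 (so min K = 5/3), attained only by arithmetic progressions.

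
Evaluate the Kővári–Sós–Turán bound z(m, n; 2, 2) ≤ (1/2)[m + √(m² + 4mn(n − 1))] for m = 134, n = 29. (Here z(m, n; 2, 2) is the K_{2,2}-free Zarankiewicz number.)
z(134, 29; 2, 2) ≤ (1/2)[134 + √(134² + 4·134·29·28)] = (1/2)[134 + √453188] = 403.5962

Kővári–Sós–Turán: let r_1, ..., r_134 be the row sums and z = Σ r_i the total number of 1s. Each pair of columns can share at most one row with both entries 1 (else a 2×2 all-ones block appears), so Σ_i C(r_i, 2) ≤ C(29, 2) = 406. By convexity Σ_i C(r_i, 2) ≥ 134·C(z/134, 2) = z(z − 134)/(2·134), giving z² − 134z − 134·29·28 ≤ 0 and hence z ≤ (1/2)[134 + √(17956 + 4·108808)] = (1/2)[134 + √453188] ≈ (1/2)(134 + 673.1924) = 403.5962.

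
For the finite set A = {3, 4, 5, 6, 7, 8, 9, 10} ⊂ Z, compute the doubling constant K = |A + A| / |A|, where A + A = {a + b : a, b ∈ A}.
K = |A + A| / |A| = 15/8

Enumerate A + A = {a + b : a, b ∈ A}. With |A| = 8, there are |A|^2 = 64 ordered sum pairs; collecting distinct values, A + A = {6, 7, 8, 9, 10, 11, 12, 13, 14, 15, 16, 17, 18, 19, 20}, so |A + A| = 15. Thus K = 15/8. Here |A + A| = 2|A| − 1 = 15, the minimum possible — so K = 15/8 is minimal, which holds iff A is an arithmetic progression.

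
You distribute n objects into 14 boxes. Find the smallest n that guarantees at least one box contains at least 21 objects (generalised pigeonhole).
n = (21 − 1)·14 + 1 = 281

By the generalised pigeonhole principle, to guarantee some box contains ≥ r objects we need more than (r − 1) · k objects total. Threshold: n = (r − 1) · k + 1. With r = 21 and k = 14: n = 20 · 14 + 1 = 280 + 1 = 281. For n = 280 = 20 · 14, we can put exactly 20 objects in every box, avoiding 21 in any single one — so 281 is tight.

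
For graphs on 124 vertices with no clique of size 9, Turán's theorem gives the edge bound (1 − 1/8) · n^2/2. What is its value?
Turán density bound = (7/8) · 124^2/2 = 6727

Turán's theorem: ex(n, K_{r+1}) is achieved by the complete r-partite Turán graph T(n, r) with parts as balanced as possible, and is at most (1 − 1/r) · n^2/2. For r = 8, n = 124: the density bound is (7/8) · 15376/2 = 6727. The integer-valued extremum is e(T(124, 8)) = 6726, which is strictly less than the density bound 6727 since 8 ∤ 124 (the parts of T(124, 8) cannot all be equal).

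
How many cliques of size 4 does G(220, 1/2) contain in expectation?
E[# K_4] = C(220, 4) · (1/2)^C(4, 2) = 94966795 / 2^6 = 1483856.171875

For each 4-subset S of vertices (there are C(220, 4) = 94966795 such S), let X_S = 1 if S induces a K_4 (all C(4, 2) = 6 edges present). Then P(X_S = 1) = (1/2)^6 = 1/64. By linearity of expectation, E[# K_4] = C(220, 4) · (1/2)^6 = 94966795 / 64 = 1483856.171875.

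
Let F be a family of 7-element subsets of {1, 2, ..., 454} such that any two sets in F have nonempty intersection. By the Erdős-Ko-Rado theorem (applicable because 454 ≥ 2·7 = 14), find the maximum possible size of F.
max |F| = C(453, 6) = 11609607868320

Erdős-Ko-Rado (1961): when n ≥ 2k, max |F| = C(n−1, k−1). The bound is attained by the star {A : i ∈ A} for any fixed i ∈ [n]. Here C(454−1, 7−1) = C(453, 6) = 11609607868320.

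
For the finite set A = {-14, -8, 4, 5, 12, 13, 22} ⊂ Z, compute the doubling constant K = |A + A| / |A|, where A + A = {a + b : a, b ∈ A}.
K = |A + A| / |A| = 25/7

Enumerate A + A = {a + b : a, b ∈ A}. With |A| = 7, there are |A|^2 = 49 ordered sum pairs; collecting distinct values, A + A = {-28, -22, -16, -10, -9, -4, -3, -2, -1, 4, 5, 8, 9, 10, 14, 16, 17, 18, 24, 25, 26, 27, 34, 35, 44}, so |A + A| = 25. Thus K = 25/7. For comparison, the minimum possible |A + A| over all 7-element sets is 2·7 − 1 = 13 (so min K = 13/7), attained only by arithmetic progressions.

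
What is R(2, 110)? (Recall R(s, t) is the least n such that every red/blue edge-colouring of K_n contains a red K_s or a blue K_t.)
R(2, 110) = 110

R(2, k) = k for all k ≥ 2: in a 2-colouring of K_k, either some edge is red (a red K_2) or all edges are blue (a blue K_k). And K_{109} coloured all-blue has no blue K_110, so R(2, 110) > 109. Hence R(2, 110) = 110.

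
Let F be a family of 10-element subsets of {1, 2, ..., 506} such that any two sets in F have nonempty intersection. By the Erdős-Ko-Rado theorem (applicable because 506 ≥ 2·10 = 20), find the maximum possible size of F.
max |F| = C(505, 9) = 5479293841101549875

Erdős-Ko-Rado (1961): when n ≥ 2k, max |F| = C(n−1, k−1). The bound is attained by the star {A : i ∈ A} for any fixed i ∈ [n]. Here C(506−1, 10−1) = C(505, 9) = 5479293841101549875.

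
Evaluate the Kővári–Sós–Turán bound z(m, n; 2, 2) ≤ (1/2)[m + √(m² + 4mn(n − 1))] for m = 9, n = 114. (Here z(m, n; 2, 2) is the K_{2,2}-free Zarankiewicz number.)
z(9, 114; 2, 2) ≤ (1/2)[9 + √(9² + 4·9·114·113)] = (1/2)[9 + √463833] = 345.0264

Kővári–Sós–Turán: let r_1, ..., r_9 be the row sums and z = Σ r_i the total number of 1s. Each pair of columns can share at most one row with both entries 1 (else a 2×2 all-ones block appears), so Σ_i C(r_i, 2) ≤ C(114, 2) = 6441. By convexity Σ_i C(r_i, 2) ≥ 9·C(z/9, 2) = z(z − 9)/(2·9), giving z² − 9z − 9·114·113 ≤ 0 and hence z ≤ (1/2)[9 + √(81 + 4·115938)] = (1/2)[9 + √463833] ≈ (1/2)(9 + 681.0529) = 345.0264.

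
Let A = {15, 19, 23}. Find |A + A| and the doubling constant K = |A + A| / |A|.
K = |A + A| / |A| = 5/3

Enumerate A + A = {a + b : a, b ∈ A}. With |A| = 3, there are |A|^2 = 9 ordered sum pairs; collecting distinct values, A + A = {30, 34, 38, 42, 46}, so |A + A| = 5. Thus K = 5/3. Here |A + A| = 2|A| − 1 = 5, the minimum possible — so K = 5/3 is minimal, which holds iff A is an arithmetic progression.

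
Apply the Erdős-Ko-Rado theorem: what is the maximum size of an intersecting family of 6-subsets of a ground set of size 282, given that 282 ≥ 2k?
max |F| = C(281, 5) = 14086784586

The Erdős-Ko-Rado theorem states: for n ≥ 2k, an intersecting family of k-subsets of an n-element set has size at most C(n − 1, k − 1), with equality for 'star' families {A ⊆ [n] : |A| = k, i ∈ A} (fix an element i). For n = 282, k = 6: C(281, 5) = 14086784586.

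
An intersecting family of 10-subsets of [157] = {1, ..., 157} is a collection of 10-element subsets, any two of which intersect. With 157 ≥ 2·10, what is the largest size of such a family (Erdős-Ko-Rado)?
max |F| = C(156, 9) = 119196963871700

The Erdős-Ko-Rado theorem states: for n ≥ 2k, an intersecting family of k-subsets of an n-element set has size at most C(n − 1, k − 1), with equality for 'star' families {A ⊆ [n] : |A| = k, i ∈ A} (fix an element i). For n = 157, k = 10: C(156, 9) = 119196963871700.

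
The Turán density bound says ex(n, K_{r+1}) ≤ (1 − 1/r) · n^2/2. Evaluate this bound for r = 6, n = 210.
Turán density bound = (5/6) · 210^2/2 = 18375

Turán's theorem: ex(n, K_{r+1}) is achieved by the complete r-partite Turán graph T(n, r) with parts as balanced as possible, and is at most (1 − 1/r) · n^2/2. For r = 6, n = 210: the density bound is (5/6) · 44100/2 = 18375. Since 6 ∣ 210, the Turán graph T(210, 6) has parts of equal size 35, and its edge count e(T(210, 6)) = 18375 attains the density bound exactly.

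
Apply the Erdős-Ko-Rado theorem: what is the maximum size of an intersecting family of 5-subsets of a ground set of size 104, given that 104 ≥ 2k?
max |F| = C(103, 4) = 4421275

The Erdős-Ko-Rado theorem states: for n ≥ 2k, an intersecting family of k-subsets of an n-element set has size at most C(n − 1, k − 1), with equality for 'star' families {A ⊆ [n] : |A| = k, i ∈ A} (fix an element i). For n = 104, k = 5: C(103, 4) = 4421275.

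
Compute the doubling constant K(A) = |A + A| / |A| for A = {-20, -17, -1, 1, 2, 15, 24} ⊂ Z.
K = |A + A| / |A| = 25/7

Enumerate A + A = {a + b : a, b ∈ A}. With |A| = 7, there are |A|^2 = 49 ordered sum pairs; collecting distinct values, A + A = {-40, -37, -34, -21, -19, -18, -16, -15, -5, -2, 0, 1, 2, 3, 4, 7, 14, 16, 17, 23, 25, 26, 30, 39, 48}, so |A + A| = 25. Thus K = 25/7. For comparison, the minimum possible |A + A| over all 7-element sets is 2·7 − 1 = 13 (so min K = 13/7), attained only by arithmetic progressions.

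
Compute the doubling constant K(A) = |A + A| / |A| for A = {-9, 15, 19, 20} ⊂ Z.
K = |A + A| / |A| = 10/4 = 5/2

Enumerate A + A = {a + b : a, b ∈ A}. With |A| = 4, there are |A|^2 = 16 ordered sum pairs; collecting distinct values, A + A = {-18, 6, 10, 11, 30, 34, 35, 38, 39, 40}, so |A + A| = 10. Thus K = 10/4 = 5/2. For comparison, the minimum possible |A + A| over all 4-element sets is 2·4 − 1 = 7 (so min K = 7/4), attained only by arithmetic progressions.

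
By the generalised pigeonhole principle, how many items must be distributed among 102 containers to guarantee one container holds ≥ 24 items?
n = (24 − 1)·102 + 1 = 2347

By the generalised pigeonhole principle, to guarantee some box contains ≥ r objects we need more than (r − 1) · k objects total. Threshold: n = (r − 1) · k + 1. With r = 24 and k = 102: n = 23 · 102 + 1 = 2346 + 1 = 2347. For n = 2346 = 23 · 102, we can put exactly 23 objects in every box, avoiding 24 in any single one — so 2347 is tight.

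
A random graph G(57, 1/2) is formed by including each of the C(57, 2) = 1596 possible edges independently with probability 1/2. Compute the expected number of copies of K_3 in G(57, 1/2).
E[# K_3] = C(57, 3) · (1/2)^C(3, 2) = 29260 / 2^3 = 7315/2 = 3657.5

For each 3-subset S of vertices (there are C(57, 3) = 29260 such S), let X_S = 1 if S induces a K_3 (all C(3, 2) = 3 edges present). Then P(X_S = 1) = (1/2)^3 = 1/8. By linearity of expectation, E[# K_3] = C(57, 3) · (1/2)^3 = 29260 / 8 = 7315/2 = 3657.5.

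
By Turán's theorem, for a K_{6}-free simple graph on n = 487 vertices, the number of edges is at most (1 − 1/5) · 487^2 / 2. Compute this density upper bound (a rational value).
Turán density bound = (4/5) · 487^2/2 = 474338/5 ≈ 94867.6

Turán's theorem: ex(n, K_{r+1}) is achieved by the complete r-partite Turán graph T(n, r) with parts as balanced as possible, and is at most (1 − 1/r) · n^2/2. For r = 5, n = 487: the density bound is (4/5) · 237169/2 = 474338/5 ≈ 94867.6. The integer-valued extremum is e(T(487, 5)) = 94867, which is strictly less than the density bound 474338/5 since 5 ∤ 487 (the parts of T(487, 5) cannot all be equal).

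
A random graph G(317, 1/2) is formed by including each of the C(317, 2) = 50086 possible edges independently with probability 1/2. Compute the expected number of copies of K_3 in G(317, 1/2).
E[# K_3] = C(317, 3) · (1/2)^C(3, 2) = 5259030 / 2^3 = 2629515/4 = 657378.75

For each 3-subset S of vertices (there are C(317, 3) = 5259030 such S), let X_S = 1 if S induces a K_3 (all C(3, 2) = 3 edges present). Then P(X_S = 1) = (1/2)^3 = 1/8. By linearity of expectation, E[# K_3] = C(317, 3) · (1/2)^3 = 5259030 / 8 = 2629515/4 = 657378.75.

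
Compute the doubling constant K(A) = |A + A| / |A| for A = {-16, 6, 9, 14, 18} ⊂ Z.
K = |A + A| / |A| = 15/5 = 3

Enumerate A + A = {a + b : a, b ∈ A}. With |A| = 5, there are |A|^2 = 25 ordered sum pairs; collecting distinct values, A + A = {-32, -10, -7, -2, 2, 12, 15, 18, 20, 23, 24, 27, 28, 32, 36}, so |A + A| = 15. Thus K = 15/5 = 3. For comparison, the minimum possible |A + A| over all 5-element sets is 2·5 − 1 = 9 (so min K = 9/5), attained only by arithmetic progressions.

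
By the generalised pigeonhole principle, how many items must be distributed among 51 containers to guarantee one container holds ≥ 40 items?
n = (40 − 1)·51 + 1 = 1990

By the generalised pigeonhole principle, to guarantee some box contains ≥ r objects we need more than (r − 1) · k objects total. Threshold: n = (r − 1) · k + 1. With r = 40 and k = 51: n = 39 · 51 + 1 = 1989 + 1 = 1990. For n = 1989 = 39 · 51, we can put exactly 39 objects in every box, avoiding 40 in any single one — so 1990 is tight.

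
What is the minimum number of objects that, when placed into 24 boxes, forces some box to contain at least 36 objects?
n = (36 − 1)·24 + 1 = 841

By the generalised pigeonhole principle, to guarantee some box contains ≥ r objects we need more than (r − 1) · k objects total. Threshold: n = (r − 1) · k + 1. With r = 36 and k = 24: n = 35 · 24 + 1 = 840 + 1 = 841. For n = 840 = 35 · 24, we can put exactly 35 objects in every box, avoiding 36 in any single one — so 841 is tight.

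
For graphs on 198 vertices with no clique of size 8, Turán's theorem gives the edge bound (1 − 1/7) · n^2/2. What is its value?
Turán density bound = (6/7) · 198^2/2 = 117612/7 ≈ 16801.7143

Turán's theorem: ex(n, K_{r+1}) is achieved by the complete r-partite Turán graph T(n, r) with parts as balanced as possible, and is at most (1 − 1/r) · n^2/2. For r = 7, n = 198: the density bound is (6/7) · 39204/2 = 117612/7 ≈ 16801.7143. The integer-valued extremum is e(T(198, 7)) = 16801, which is strictly less than the density bound 117612/7 since 7 ∤ 198 (the parts of T(198, 7) cannot all be equal).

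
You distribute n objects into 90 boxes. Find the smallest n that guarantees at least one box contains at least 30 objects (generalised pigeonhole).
n = (30 − 1)·90 + 1 = 2611

By the generalised pigeonhole principle, to guarantee some box contains ≥ r objects we need more than (r − 1) · k objects total. Threshold: n = (r − 1) · k + 1. With r = 30 and k = 90: n = 29 · 90 + 1 = 2610 + 1 = 2611. For n = 2610 = 29 · 90, we can put exactly 29 objects in every box, avoiding 30 in any single one — so 2611 is tight.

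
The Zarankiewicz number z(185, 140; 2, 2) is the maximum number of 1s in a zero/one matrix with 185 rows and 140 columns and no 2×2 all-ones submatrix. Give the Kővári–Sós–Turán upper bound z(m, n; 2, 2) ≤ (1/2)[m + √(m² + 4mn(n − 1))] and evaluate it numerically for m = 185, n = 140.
z(185, 140; 2, 2) ≤ (1/2)[185 + √(185² + 4·185·140·139)] = (1/2)[185 + √14434625] = 1992.1463

Kővári–Sós–Turán: let r_1, ..., r_185 be the row sums and z = Σ r_i the total number of 1s. Each pair of columns can share at most one row with both entries 1 (else a 2×2 all-ones block appears), so Σ_i C(r_i, 2) ≤ C(140, 2) = 9730. By convexity Σ_i C(r_i, 2) ≥ 185·C(z/185, 2) = z(z − 185)/(2·185), giving z² − 185z − 185·140·139 ≤ 0 and hence z ≤ (1/2)[185 + √(34225 + 4·3600100)] = (1/2)[185 + √14434625] ≈ (1/2)(185 + 3799.2927) = 1992.1463.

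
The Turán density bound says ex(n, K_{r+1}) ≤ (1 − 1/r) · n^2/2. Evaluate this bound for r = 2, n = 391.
Turán density bound = (1/2) · 391^2/2 = 152881/4 ≈ 38220.25

Turán's theorem: ex(n, K_{r+1}) is achieved by the complete r-partite Turán graph T(n, r) with parts as balanced as possible, and is at most (1 − 1/r) · n^2/2. For r = 2, n = 391: the density bound is (1/2) · 152881/2 = 152881/4 ≈ 38220.25. The integer-valued extremum is e(T(391, 2)) = 38220, which is strictly less than the density bound 152881/4 since 2 ∤ 391 (the parts of T(391, 2) cannot all be equal).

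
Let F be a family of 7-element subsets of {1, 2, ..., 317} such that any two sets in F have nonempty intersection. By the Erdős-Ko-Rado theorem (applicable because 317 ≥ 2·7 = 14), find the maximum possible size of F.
max |F| = C(316, 6) = 1318420990068

Erdős-Ko-Rado (1961): when n ≥ 2k, max |F| = C(n−1, k−1). The bound is attained by the star {A : i ∈ A} for any fixed i ∈ [n]. Here C(317−1, 7−1) = C(316, 6) = 1318420990068.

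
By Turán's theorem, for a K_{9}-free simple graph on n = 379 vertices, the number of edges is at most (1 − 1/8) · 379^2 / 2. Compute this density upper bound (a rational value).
Turán density bound = (7/8) · 379^2/2 = 1005487/16 ≈ 62842.9375

Turán's theorem: ex(n, K_{r+1}) is achieved by the complete r-partite Turán graph T(n, r) with parts as balanced as possible, and is at most (1 − 1/r) · n^2/2. For r = 8, n = 379: the density bound is (7/8) · 143641/2 = 1005487/16 ≈ 62842.9375. The integer-valued extremum is e(T(379, 8)) = 62842, which is strictly less than the density bound 1005487/16 since 8 ∤ 379 (the parts of T(379, 8) cannot all be equal).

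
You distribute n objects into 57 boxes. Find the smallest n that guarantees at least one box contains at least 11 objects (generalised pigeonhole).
n = (11 − 1)·57 + 1 = 571

By the generalised pigeonhole principle, to guarantee some box contains ≥ r objects we need more than (r − 1) · k objects total. Threshold: n = (r − 1) · k + 1. With r = 11 and k = 57: n = 10 · 57 + 1 = 570 + 1 = 571. For n = 570 = 10 · 57, we can put exactly 10 objects in every box, avoiding 11 in any single one — so 571 is tight.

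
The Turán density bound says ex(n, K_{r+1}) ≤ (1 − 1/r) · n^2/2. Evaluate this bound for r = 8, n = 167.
Turán density bound = (7/8) · 167^2/2 = 195223/16 ≈ 12201.4375

Turán's theorem: ex(n, K_{r+1}) is achieved by the complete r-partite Turán graph T(n, r) with parts as balanced as possible, and is at most (1 − 1/r) · n^2/2. For r = 8, n = 167: the density bound is (7/8) · 27889/2 = 195223/16 ≈ 12201.4375. The integer-valued extremum is e(T(167, 8)) = 12201, which is strictly less than the density bound 195223/16 since 8 ∤ 167 (the parts of T(167, 8) cannot all be equal).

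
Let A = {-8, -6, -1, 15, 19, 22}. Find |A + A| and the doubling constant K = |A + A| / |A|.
K = |A + A| / |A| = 20/6 = 10/3

Enumerate A + A = {a + b : a, b ∈ A}. With |A| = 6, there are |A|^2 = 36 ordered sum pairs; collecting distinct values, A + A = {-16, -14, -12, -9, -7, -2, 7, 9, 11, 13, 14, 16, 18, 21, 30, 34, 37, 38, 41, 44}, so |A + A| = 20. Thus K = 20/6 = 10/3. For comparison, the minimum possible |A + A| over all 6-element sets is 2·6 − 1 = 11 (so min K = 11/6), attained only by arithmetic progressions.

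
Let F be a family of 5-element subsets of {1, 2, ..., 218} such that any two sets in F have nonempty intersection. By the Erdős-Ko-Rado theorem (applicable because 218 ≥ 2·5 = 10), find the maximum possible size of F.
max |F| = C(217, 4) = 89857530

Erdős-Ko-Rado (1961): when n ≥ 2k, max |F| = C(n−1, k−1). The bound is attained by the star {A : i ∈ A} for any fixed i ∈ [n]. Here C(218−1, 5−1) = C(217, 4) = 89857530.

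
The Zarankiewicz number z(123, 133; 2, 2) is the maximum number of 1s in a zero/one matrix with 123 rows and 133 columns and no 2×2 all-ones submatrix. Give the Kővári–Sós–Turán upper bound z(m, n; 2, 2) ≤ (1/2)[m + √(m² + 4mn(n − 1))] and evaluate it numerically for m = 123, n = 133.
z(123, 133; 2, 2) ≤ (1/2)[123 + √(123² + 4·123·133·132)] = (1/2)[123 + √8652681] = 1532.272

Kővári–Sós–Turán: let r_1, ..., r_123 be the row sums and z = Σ r_i the total number of 1s. Each pair of columns can share at most one row with both entries 1 (else a 2×2 all-ones block appears), so Σ_i C(r_i, 2) ≤ C(133, 2) = 8778. By convexity Σ_i C(r_i, 2) ≥ 123·C(z/123, 2) = z(z − 123)/(2·123), giving z² − 123z − 123·133·132 ≤ 0 and hence z ≤ (1/2)[123 + √(15129 + 4·2159388)] = (1/2)[123 + √8652681] ≈ (1/2)(123 + 2941.544) = 1532.272.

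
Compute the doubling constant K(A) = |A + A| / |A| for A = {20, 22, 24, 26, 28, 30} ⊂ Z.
K = |A + A| / |A| = 11/6

Enumerate A + A = {a + b : a, b ∈ A}. With |A| = 6, there are |A|^2 = 36 ordered sum pairs; collecting distinct values, A + A = {40, 42, 44, 46, 48, 50, 52, 54, 56, 58, 60}, so |A + A| = 11. Thus K = 11/6. Here |A + A| = 2|A| − 1 = 11, the minimum possible — so K = 11/6 is minimal, which holds iff A is an arithmetic progression.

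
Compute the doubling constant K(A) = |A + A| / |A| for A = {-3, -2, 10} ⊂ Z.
K = |A + A| / |A| = 6/3 = 2

Enumerate A + A = {a + b : a, b ∈ A}. With |A| = 3, there are |A|^2 = 9 ordered sum pairs; collecting distinct values, A + A = {-6, -5, -4, 7, 8, 20}, so |A + A| = 6. Thus K = 6/3 = 2. For comparison, the minimum possible |A + A| over all 3-element sets is 2·3 − 1 = 5 (so min K = 5/3), attained only by arithmetic progressions.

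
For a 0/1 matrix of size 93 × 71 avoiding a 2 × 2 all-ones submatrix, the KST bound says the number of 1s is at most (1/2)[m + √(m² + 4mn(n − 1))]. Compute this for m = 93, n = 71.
z(93, 71; 2, 2) ≤ (1/2)[93 + √(93² + 4·93·71·70)] = (1/2)[93 + √1857489] = 727.9486

Kővári–Sós–Turán: let r_1, ..., r_93 be the row sums and z = Σ r_i the total number of 1s. Each pair of columns can share at most one row with both entries 1 (else a 2×2 all-ones block appears), so Σ_i C(r_i, 2) ≤ C(71, 2) = 2485. By convexity Σ_i C(r_i, 2) ≥ 93·C(z/93, 2) = z(z − 93)/(2·93), giving z² − 93z − 93·71·70 ≤ 0 and hence z ≤ (1/2)[93 + √(8649 + 4·462210)] = (1/2)[93 + √1857489] ≈ (1/2)(93 + 1362.8973) = 727.9486.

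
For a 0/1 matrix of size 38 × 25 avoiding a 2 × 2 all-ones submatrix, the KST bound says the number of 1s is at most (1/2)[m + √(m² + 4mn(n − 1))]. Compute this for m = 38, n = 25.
z(38, 25; 2, 2) ≤ (1/2)[38 + √(38² + 4·38·25·24)] = (1/2)[38 + √92644] = 171.1874

Kővári–Sós–Turán: let r_1, ..., r_38 be the row sums and z = Σ r_i the total number of 1s. Each pair of columns can share at most one row with both entries 1 (else a 2×2 all-ones block appears), so Σ_i C(r_i, 2) ≤ C(25, 2) = 300. By convexity Σ_i C(r_i, 2) ≥ 38·C(z/38, 2) = z(z − 38)/(2·38), giving z² − 38z − 38·25·24 ≤ 0 and hence z ≤ (1/2)[38 + √(1444 + 4·22800)] = (1/2)[38 + √92644] ≈ (1/2)(38 + 304.3748) = 171.1874.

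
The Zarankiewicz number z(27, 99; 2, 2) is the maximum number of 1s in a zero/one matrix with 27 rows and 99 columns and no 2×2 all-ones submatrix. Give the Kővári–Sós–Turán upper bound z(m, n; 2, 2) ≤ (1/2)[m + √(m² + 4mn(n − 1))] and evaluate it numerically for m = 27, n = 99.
z(27, 99; 2, 2) ≤ (1/2)[27 + √(27² + 4·27·99·98)] = (1/2)[27 + √1048545] = 525.4924

Kővári–Sós–Turán: let r_1, ..., r_27 be the row sums and z = Σ r_i the total number of 1s. Each pair of columns can share at most one row with both entries 1 (else a 2×2 all-ones block appears), so Σ_i C(r_i, 2) ≤ C(99, 2) = 4851. By convexity Σ_i C(r_i, 2) ≥ 27·C(z/27, 2) = z(z − 27)/(2·27), giving z² − 27z − 27·99·98 ≤ 0 and hence z ≤ (1/2)[27 + √(729 + 4·261954)] = (1/2)[27 + √1048545] ≈ (1/2)(27 + 1023.9849) = 525.4924.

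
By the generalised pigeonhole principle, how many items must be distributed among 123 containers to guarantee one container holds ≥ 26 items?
n = (26 − 1)·123 + 1 = 3076

By the generalised pigeonhole principle, to guarantee some box contains ≥ r objects we need more than (r − 1) · k objects total. Threshold: n = (r − 1) · k + 1. With r = 26 and k = 123: n = 25 · 123 + 1 = 3075 + 1 = 3076. For n = 3075 = 25 · 123, we can put exactly 25 objects in every box, avoiding 26 in any single one — so 3076 is tight.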